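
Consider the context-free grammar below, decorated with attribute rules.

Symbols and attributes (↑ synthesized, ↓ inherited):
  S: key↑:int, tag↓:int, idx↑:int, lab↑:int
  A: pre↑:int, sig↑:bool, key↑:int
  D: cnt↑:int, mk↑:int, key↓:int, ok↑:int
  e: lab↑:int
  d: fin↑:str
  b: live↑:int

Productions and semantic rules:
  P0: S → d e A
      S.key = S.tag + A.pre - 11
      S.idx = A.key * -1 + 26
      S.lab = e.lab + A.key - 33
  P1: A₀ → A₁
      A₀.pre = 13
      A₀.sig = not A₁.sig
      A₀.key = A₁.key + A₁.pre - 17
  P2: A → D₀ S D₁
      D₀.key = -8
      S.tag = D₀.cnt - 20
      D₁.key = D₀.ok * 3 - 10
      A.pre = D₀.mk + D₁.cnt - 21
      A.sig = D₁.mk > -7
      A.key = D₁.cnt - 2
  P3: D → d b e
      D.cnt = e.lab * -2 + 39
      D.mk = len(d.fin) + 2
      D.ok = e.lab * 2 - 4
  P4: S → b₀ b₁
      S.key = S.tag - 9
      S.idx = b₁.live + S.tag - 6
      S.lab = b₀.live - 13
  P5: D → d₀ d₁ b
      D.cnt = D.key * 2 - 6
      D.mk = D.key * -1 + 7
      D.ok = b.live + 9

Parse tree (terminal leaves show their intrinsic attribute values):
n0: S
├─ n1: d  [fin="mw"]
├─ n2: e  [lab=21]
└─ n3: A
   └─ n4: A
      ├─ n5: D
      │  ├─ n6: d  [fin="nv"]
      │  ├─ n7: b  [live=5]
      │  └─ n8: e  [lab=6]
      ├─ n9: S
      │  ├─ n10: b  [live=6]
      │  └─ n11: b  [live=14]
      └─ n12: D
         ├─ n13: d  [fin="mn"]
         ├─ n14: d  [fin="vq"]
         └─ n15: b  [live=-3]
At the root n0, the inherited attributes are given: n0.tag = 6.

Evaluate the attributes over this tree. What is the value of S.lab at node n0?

1. n0.tag = 6  [given at root]
2. n1.fin = "mw"  [terminal]
3. n2.lab = 21  [terminal]
4. n5.key = -8  [-8]
5. n6.fin = "nv"  [terminal]
6. n7.live = 5  [terminal]
7. n8.lab = 6  [terminal]
8. n5.cnt = 27  [e.lab * -2 + 39]
9. n5.mk = 4  [len(d.fin) + 2]
10. n5.ok = 8  [e.lab * 2 - 4]
11. n9.tag = 7  [D₀.cnt - 20]
12. n10.live = 6  [terminal]
13. n11.live = 14  [terminal]
14. n9.key = -2  [S.tag - 9]
15. n9.idx = 15  [b₁.live + S.tag - 6]
16. n9.lab = -7  [b₀.live - 13]
17. n12.key = 14  [D₀.ok * 3 - 10]
18. n13.fin = "mn"  [terminal]
19. n14.fin = "vq"  [terminal]
20. n15.live = -3  [terminal]
21. n12.cnt = 22  [D.key * 2 - 6]
22. n12.mk = -7  [D.key * -1 + 7]
23. n12.ok = 6  [b.live + 9]
24. n4.pre = 5  [D₀.mk + D₁.cnt - 21]
25. n4.sig = false  [D₁.mk > -7]
26. n4.key = 20  [D₁.cnt - 2]
27. n3.pre = 13  [13]
28. n3.sig = true  [not A₁.sig]
29. n3.key = 8  [A₁.key + A₁.pre - 17]
30. n0.key = 8  [S.tag + A.pre - 11]
31. n0.idx = 18  [A.key * -1 + 26]
32. n0.lab = -4  [e.lab + A.key - 33]

-4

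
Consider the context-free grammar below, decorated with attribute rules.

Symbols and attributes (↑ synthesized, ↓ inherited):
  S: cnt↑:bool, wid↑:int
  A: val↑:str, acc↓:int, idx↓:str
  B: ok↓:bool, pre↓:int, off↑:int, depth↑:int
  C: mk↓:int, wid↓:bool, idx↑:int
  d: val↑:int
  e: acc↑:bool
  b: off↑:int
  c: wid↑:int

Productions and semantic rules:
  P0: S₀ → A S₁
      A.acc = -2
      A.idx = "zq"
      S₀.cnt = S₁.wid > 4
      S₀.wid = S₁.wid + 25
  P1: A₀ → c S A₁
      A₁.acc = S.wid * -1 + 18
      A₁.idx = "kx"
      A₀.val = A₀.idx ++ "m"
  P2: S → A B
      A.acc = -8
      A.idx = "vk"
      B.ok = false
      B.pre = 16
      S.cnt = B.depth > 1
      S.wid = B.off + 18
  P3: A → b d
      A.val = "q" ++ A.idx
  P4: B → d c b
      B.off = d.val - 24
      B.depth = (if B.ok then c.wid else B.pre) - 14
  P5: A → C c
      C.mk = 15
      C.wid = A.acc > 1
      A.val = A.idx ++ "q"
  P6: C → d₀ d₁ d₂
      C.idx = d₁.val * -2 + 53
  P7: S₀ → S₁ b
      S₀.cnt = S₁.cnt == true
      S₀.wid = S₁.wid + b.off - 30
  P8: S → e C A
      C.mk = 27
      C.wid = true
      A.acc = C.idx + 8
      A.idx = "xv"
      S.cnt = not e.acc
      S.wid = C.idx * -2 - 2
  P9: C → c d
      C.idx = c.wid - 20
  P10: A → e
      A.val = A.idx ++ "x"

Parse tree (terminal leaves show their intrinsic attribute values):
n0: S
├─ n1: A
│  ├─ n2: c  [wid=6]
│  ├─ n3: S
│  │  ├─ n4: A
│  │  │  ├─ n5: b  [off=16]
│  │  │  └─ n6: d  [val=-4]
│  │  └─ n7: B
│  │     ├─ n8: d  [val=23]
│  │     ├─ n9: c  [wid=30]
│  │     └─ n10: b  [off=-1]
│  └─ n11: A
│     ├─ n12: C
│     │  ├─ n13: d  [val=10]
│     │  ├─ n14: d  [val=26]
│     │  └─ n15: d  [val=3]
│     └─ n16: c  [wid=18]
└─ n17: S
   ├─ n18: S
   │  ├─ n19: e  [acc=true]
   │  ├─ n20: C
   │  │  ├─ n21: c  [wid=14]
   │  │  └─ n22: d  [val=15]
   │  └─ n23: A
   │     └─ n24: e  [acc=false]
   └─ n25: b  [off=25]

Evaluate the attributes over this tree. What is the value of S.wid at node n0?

30

1. n1.acc = -2  [-2]
2. n1.idx = "zq"  ["zq"]
3. n2.wid = 6  [terminal]
4. n4.acc = -8  [-8]
5. n4.idx = "vk"  ["vk"]
6. n5.off = 16  [terminal]
7. n6.val = -4  [terminal]
8. n4.val = "qvk"  ["q" ++ A.idx]
9. n7.ok = false  [false]
10. n7.pre = 16  [16]
11. n8.val = 23  [terminal]
12. n9.wid = 30  [terminal]
13. n10.off = -1  [terminal]
14. n7.off = -1  [d.val - 24]
15. n7.depth = 2  [(if B.ok then c.wid else B.pre) - 14]
16. n3.cnt = true  [B.depth > 1]
17. n3.wid = 17  [B.off + 18]
18. n11.acc = 1  [S.wid * -1 + 18]
19. n11.idx = "kx"  ["kx"]
20. n12.mk = 15  [15]
21. n12.wid = false  [A.acc > 1]
22. n13.val = 10  [terminal]
23. n14.val = 26  [terminal]
24. n15.val = 3  [terminal]
25. n12.idx = 1  [d₁.val * -2 + 53]
26. n16.wid = 18  [terminal]
27. n11.val = "kxq"  [A.idx ++ "q"]
28. n1.val = "zqm"  [A₀.idx ++ "m"]
29. n19.acc = true  [terminal]
30. n20.mk = 27  [27]
31. n20.wid = true  [true]
32. n21.wid = 14  [terminal]
33. n22.val = 15  [terminal]
34. n20.idx = -6  [c.wid - 20]
35. n23.acc = 2  [C.idx + 8]
36. n23.idx = "xv"  ["xv"]
37. n24.acc = false  [terminal]
38. n23.val = "xvx"  [A.idx ++ "x"]
39. n18.cnt = false  [not e.acc]
40. n18.wid = 10  [C.idx * -2 - 2]
41. n25.off = 25  [terminal]
42. n17.cnt = false  [S₁.cnt == true]
43. n17.wid = 5  [S₁.wid + b.off - 30]
44. n0.cnt = true  [S₁.wid > 4]
45. n0.wid = 30  [S₁.wid + 25]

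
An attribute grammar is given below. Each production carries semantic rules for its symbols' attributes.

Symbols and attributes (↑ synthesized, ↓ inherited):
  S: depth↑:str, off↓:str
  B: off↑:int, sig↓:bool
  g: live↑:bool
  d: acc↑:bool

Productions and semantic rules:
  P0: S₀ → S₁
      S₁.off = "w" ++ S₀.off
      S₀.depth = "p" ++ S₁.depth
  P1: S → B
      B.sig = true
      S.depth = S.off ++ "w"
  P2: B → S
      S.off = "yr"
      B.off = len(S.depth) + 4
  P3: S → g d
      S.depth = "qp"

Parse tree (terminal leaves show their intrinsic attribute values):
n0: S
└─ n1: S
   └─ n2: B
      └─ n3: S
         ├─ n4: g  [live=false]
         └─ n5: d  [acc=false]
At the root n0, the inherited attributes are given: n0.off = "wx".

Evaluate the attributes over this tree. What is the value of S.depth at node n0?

1. n0.off = "wx"  [given at root]
2. n1.off = "wwx"  ["w" ++ S₀.off]
3. n2.sig = true  [true]
4. n3.off = "yr"  ["yr"]
5. n4.live = false  [terminal]
6. n5.acc = false  [terminal]
7. n3.depth = "qp"  ["qp"]
8. n2.off = 6  [len(S.depth) + 4]
9. n1.depth = "wwxw"  [S.off ++ "w"]
10. n0.depth = "pwwxw"  ["p" ++ S₁.depth]

"pwwxw"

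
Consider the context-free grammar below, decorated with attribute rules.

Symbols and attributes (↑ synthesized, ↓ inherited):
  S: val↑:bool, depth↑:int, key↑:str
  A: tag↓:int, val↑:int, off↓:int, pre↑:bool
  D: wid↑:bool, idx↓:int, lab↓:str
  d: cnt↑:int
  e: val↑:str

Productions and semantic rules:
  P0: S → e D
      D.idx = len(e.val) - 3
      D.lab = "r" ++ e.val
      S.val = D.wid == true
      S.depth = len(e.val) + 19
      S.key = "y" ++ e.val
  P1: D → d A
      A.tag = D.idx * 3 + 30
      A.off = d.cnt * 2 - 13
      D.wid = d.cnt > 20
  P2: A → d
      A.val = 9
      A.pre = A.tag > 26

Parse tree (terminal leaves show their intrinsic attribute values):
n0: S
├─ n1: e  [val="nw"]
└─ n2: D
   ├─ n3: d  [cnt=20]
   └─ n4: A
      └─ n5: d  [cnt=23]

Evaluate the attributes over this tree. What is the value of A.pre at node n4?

1. n1.val = "nw"  [terminal]
2. n2.idx = -1  [len(e.val) - 3]
3. n2.lab = "rnw"  ["r" ++ e.val]
4. n3.cnt = 20  [terminal]
5. n4.tag = 27  [D.idx * 3 + 30]
6. n4.off = 27  [d.cnt * 2 - 13]
7. n5.cnt = 23  [terminal]
8. n4.val = 9  [9]
9. n4.pre = true  [A.tag > 26]
10. n2.wid = false  [d.cnt > 20]
11. n0.val = false  [D.wid == true]
12. n0.depth = 21  [len(e.val) + 19]
13. n0.key = "ynw"  ["y" ++ e.val]

true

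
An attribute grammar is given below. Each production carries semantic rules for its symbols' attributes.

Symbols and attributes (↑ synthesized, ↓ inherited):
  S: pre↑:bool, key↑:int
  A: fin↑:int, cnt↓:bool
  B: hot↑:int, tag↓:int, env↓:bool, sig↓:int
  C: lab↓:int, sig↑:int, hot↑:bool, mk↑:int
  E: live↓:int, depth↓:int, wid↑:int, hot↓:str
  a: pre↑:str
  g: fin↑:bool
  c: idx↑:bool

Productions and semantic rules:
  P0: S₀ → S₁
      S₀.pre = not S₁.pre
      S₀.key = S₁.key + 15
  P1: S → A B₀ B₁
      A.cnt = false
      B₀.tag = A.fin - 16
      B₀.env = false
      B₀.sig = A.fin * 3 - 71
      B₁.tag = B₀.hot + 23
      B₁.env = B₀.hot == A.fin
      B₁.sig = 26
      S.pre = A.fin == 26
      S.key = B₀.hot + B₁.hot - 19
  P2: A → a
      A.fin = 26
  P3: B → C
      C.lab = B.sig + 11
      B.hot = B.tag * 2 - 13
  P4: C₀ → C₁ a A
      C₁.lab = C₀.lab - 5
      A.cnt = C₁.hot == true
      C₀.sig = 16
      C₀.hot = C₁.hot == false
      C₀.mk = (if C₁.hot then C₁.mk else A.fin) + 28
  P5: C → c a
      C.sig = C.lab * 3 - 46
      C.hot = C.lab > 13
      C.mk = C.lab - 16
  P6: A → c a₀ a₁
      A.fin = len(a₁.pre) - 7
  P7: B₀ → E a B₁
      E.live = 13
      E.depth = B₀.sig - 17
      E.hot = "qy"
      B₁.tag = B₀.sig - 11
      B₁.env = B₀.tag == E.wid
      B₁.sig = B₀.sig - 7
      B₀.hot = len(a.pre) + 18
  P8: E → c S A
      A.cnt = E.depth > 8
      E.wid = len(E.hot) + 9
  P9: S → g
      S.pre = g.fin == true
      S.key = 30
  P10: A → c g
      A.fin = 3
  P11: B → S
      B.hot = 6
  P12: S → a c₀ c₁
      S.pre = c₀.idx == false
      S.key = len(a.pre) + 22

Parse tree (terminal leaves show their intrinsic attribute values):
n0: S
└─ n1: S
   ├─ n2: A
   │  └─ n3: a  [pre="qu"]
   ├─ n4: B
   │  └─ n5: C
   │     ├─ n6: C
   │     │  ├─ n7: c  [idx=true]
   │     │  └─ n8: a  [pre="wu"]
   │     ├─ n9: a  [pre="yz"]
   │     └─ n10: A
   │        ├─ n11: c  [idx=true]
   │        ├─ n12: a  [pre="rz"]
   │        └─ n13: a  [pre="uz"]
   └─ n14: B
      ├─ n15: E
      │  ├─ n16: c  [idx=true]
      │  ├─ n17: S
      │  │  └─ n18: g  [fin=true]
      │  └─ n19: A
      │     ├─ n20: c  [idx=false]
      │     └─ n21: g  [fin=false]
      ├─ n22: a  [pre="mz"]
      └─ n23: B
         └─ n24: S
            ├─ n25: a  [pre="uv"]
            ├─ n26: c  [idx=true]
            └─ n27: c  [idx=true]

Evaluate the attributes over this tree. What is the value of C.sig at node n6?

1. n2.cnt = false  [false]
2. n3.pre = "qu"  [terminal]
3. n2.fin = 26  [26]
4. n4.tag = 10  [A.fin - 16]
5. n4.env = false  [false]
6. n4.sig = 7  [A.fin * 3 - 71]
7. n5.lab = 18  [B.sig + 11]
8. n6.lab = 13  [C₀.lab - 5]
9. n7.idx = true  [terminal]
10. n8.pre = "wu"  [terminal]
11. n6.sig = -7  [C.lab * 3 - 46]
12. n6.hot = false  [C.lab > 13]
13. n6.mk = -3  [C.lab - 16]
14. n9.pre = "yz"  [terminal]
15. n10.cnt = false  [C₁.hot == true]
16. n11.idx = true  [terminal]
17. n12.pre = "rz"  [terminal]
18. n13.pre = "uz"  [terminal]
19. n10.fin = -5  [len(a₁.pre) - 7]
20. n5.sig = 16  [16]
21. n5.hot = true  [C₁.hot == false]
22. n5.mk = 23  [(if C₁.hot then C₁.mk else A.fin) + 28]
23. n4.hot = 7  [B.tag * 2 - 13]
24. n14.tag = 30  [B₀.hot + 23]
25. n14.env = false  [B₀.hot == A.fin]
26. n14.sig = 26  [26]
27. n15.live = 13  [13]
28. n15.depth = 9  [B₀.sig - 17]
29. n15.hot = "qy"  ["qy"]
30. n16.idx = true  [terminal]
31. n18.fin = true  [terminal]
32. n17.pre = true  [g.fin == true]
33. n17.key = 30  [30]
34. n19.cnt = true  [E.depth > 8]
35. n20.idx = false  [terminal]
36. n21.fin = false  [terminal]
37. n19.fin = 3  [3]
38. n15.wid = 11  [len(E.hot) + 9]
39. n22.pre = "mz"  [terminal]
40. n23.tag = 15  [B₀.sig - 11]
41. n23.env = false  [B₀.tag == E.wid]
42. n23.sig = 19  [B₀.sig - 7]
43. n25.pre = "uv"  [terminal]
44. n26.idx = true  [terminal]
45. n27.idx = true  [terminal]
46. n24.pre = false  [c₀.idx == false]
47. n24.key = 24  [len(a.pre) + 22]
48. n23.hot = 6  [6]
49. n14.hot = 20  [len(a.pre) + 18]
50. n1.pre = true  [A.fin == 26]
51. n1.key = 8  [B₀.hot + B₁.hot - 19]
52. n0.pre = false  [not S₁.pre]
53. n0.key = 23  [S₁.key + 15]

-7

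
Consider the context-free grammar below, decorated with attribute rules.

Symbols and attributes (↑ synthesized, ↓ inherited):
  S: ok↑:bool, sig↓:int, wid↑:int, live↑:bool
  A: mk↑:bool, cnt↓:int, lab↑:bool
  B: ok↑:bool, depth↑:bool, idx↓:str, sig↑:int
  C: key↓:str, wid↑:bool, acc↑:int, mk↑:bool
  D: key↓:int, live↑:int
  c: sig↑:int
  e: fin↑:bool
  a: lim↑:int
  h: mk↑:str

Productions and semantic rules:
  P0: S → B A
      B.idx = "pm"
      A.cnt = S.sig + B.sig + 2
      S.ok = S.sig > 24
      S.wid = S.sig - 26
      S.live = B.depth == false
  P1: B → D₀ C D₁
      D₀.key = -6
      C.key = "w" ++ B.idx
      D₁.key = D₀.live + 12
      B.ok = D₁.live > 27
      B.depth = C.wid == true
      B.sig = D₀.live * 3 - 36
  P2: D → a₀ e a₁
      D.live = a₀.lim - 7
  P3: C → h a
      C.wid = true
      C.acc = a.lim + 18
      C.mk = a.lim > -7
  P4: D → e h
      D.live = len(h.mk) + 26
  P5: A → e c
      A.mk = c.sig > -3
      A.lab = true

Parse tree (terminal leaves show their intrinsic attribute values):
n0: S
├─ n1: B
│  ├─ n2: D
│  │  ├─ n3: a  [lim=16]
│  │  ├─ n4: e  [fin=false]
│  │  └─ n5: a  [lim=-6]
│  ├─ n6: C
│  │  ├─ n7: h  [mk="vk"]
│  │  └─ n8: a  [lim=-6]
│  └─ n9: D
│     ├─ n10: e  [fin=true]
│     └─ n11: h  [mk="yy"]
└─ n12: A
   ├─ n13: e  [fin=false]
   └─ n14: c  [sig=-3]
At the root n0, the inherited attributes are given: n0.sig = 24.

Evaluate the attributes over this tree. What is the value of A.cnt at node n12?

17

1. n0.sig = 24  [given at root]
2. n1.idx = "pm"  ["pm"]
3. n2.key = -6  [-6]
4. n3.lim = 16  [terminal]
5. n4.fin = false  [terminal]
6. n5.lim = -6  [terminal]
7. n2.live = 9  [a₀.lim - 7]
8. n6.key = "wpm"  ["w" ++ B.idx]
9. n7.mk = "vk"  [terminal]
10. n8.lim = -6  [terminal]
11. n6.wid = true  [true]
12. n6.acc = 12  [a.lim + 18]
13. n6.mk = true  [a.lim > -7]
14. n9.key = 21  [D₀.live + 12]
15. n10.fin = true  [terminal]
16. n11.mk = "yy"  [terminal]
17. n9.live = 28  [len(h.mk) + 26]
18. n1.ok = true  [D₁.live > 27]
19. n1.depth = true  [C.wid == true]
20. n1.sig = -9  [D₀.live * 3 - 36]
21. n12.cnt = 17  [S.sig + B.sig + 2]
22. n13.fin = false  [terminal]
23. n14.sig = -3  [terminal]
24. n12.mk = false  [c.sig > -3]
25. n12.lab = true  [true]
26. n0.ok = false  [S.sig > 24]
27. n0.wid = -2  [S.sig - 26]
28. n0.live = false  [B.depth == false]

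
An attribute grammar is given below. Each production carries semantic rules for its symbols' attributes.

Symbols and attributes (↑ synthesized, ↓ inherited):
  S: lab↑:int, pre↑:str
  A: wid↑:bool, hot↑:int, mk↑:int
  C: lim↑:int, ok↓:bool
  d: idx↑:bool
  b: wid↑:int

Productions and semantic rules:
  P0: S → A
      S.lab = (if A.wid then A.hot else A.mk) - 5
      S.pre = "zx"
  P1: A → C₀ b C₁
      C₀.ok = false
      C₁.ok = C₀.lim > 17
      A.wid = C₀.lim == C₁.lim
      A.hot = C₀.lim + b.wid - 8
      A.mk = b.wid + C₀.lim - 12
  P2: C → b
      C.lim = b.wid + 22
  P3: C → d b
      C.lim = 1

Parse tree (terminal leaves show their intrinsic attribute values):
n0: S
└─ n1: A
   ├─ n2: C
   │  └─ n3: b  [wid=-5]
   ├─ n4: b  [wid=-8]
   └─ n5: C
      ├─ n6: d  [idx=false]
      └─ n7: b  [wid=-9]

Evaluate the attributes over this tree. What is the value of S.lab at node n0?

1. n2.ok = false  [false]
2. n3.wid = -5  [terminal]
3. n2.lim = 17  [b.wid + 22]
4. n4.wid = -8  [terminal]
5. n5.ok = false  [C₀.lim > 17]
6. n6.idx = false  [terminal]
7. n7.wid = -9  [terminal]
8. n5.lim = 1  [1]
9. n1.wid = false  [C₀.lim == C₁.lim]
10. n1.hot = 1  [C₀.lim + b.wid - 8]
11. n1.mk = -3  [b.wid + C₀.lim - 12]
12. n0.lab = -8  [(if A.wid then A.hot else A.mk) - 5]
13. n0.pre = "zx"  ["zx"]

-8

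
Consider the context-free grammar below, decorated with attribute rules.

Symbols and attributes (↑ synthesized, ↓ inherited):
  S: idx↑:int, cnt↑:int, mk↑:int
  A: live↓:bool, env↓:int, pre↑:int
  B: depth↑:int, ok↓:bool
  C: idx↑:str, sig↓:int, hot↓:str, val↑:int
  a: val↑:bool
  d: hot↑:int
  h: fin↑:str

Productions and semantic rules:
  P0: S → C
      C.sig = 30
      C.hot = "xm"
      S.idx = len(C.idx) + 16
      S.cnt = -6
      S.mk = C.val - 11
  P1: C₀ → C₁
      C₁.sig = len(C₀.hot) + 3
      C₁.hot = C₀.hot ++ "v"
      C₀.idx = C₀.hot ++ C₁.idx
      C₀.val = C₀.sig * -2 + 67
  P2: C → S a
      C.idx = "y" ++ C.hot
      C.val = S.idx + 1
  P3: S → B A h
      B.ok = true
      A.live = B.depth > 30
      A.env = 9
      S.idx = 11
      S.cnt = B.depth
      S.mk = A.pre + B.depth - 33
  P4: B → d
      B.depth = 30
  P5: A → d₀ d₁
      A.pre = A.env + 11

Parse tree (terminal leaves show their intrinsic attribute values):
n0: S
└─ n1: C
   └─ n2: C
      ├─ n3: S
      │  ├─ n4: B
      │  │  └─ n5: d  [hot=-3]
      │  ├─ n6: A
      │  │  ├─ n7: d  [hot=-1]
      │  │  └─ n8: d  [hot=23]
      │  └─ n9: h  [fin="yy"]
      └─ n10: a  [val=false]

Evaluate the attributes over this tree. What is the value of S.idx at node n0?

1. n1.sig = 30  [30]
2. n1.hot = "xm"  ["xm"]
3. n2.sig = 5  [len(C₀.hot) + 3]
4. n2.hot = "xmv"  [C₀.hot ++ "v"]
5. n4.ok = true  [true]
6. n5.hot = -3  [terminal]
7. n4.depth = 30  [30]
8. n6.live = false  [B.depth > 30]
9. n6.env = 9  [9]
10. n7.hot = -1  [terminal]
11. n8.hot = 23  [terminal]
12. n6.pre = 20  [A.env + 11]
13. n9.fin = "yy"  [terminal]
14. n3.idx = 11  [11]
15. n3.cnt = 30  [B.depth]
16. n3.mk = 17  [A.pre + B.depth - 33]
17. n10.val = false  [terminal]
18. n2.idx = "yxmv"  ["y" ++ C.hot]
19. n2.val = 12  [S.idx + 1]
20. n1.idx = "xmyxmv"  [C₀.hot ++ C₁.idx]
21. n1.val = 7  [C₀.sig * -2 + 67]
22. n0.idx = 22  [len(C.idx) + 16]
23. n0.cnt = -6  [-6]
24. n0.mk = -4  [C.val - 11]

22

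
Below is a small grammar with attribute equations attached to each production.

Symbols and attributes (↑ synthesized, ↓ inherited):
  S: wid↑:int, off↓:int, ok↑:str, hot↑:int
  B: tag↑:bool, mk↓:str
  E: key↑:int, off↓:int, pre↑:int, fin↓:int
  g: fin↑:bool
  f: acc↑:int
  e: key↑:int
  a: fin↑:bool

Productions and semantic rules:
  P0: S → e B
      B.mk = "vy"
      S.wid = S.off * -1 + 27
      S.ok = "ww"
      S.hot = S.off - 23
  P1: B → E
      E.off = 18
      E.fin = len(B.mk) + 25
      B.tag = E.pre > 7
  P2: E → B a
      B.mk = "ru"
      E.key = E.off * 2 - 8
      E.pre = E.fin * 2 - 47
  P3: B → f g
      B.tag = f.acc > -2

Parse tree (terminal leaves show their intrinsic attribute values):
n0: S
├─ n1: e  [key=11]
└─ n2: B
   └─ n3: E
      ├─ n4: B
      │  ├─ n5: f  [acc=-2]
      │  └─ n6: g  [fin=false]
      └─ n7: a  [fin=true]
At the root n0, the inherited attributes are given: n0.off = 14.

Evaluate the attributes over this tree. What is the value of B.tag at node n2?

false

1. n0.off = 14  [given at root]
2. n1.key = 11  [terminal]
3. n2.mk = "vy"  ["vy"]
4. n3.off = 18  [18]
5. n3.fin = 27  [len(B.mk) + 25]
6. n4.mk = "ru"  ["ru"]
7. n5.acc = -2  [terminal]
8. n6.fin = false  [terminal]
9. n4.tag = false  [f.acc > -2]
10. n7.fin = true  [terminal]
11. n3.key = 28  [E.off * 2 - 8]
12. n3.pre = 7  [E.fin * 2 - 47]
13. n2.tag = false  [E.pre > 7]
14. n0.wid = 13  [S.off * -1 + 27]
15. n0.ok = "ww"  ["ww"]
16. n0.hot = -9  [S.off - 23]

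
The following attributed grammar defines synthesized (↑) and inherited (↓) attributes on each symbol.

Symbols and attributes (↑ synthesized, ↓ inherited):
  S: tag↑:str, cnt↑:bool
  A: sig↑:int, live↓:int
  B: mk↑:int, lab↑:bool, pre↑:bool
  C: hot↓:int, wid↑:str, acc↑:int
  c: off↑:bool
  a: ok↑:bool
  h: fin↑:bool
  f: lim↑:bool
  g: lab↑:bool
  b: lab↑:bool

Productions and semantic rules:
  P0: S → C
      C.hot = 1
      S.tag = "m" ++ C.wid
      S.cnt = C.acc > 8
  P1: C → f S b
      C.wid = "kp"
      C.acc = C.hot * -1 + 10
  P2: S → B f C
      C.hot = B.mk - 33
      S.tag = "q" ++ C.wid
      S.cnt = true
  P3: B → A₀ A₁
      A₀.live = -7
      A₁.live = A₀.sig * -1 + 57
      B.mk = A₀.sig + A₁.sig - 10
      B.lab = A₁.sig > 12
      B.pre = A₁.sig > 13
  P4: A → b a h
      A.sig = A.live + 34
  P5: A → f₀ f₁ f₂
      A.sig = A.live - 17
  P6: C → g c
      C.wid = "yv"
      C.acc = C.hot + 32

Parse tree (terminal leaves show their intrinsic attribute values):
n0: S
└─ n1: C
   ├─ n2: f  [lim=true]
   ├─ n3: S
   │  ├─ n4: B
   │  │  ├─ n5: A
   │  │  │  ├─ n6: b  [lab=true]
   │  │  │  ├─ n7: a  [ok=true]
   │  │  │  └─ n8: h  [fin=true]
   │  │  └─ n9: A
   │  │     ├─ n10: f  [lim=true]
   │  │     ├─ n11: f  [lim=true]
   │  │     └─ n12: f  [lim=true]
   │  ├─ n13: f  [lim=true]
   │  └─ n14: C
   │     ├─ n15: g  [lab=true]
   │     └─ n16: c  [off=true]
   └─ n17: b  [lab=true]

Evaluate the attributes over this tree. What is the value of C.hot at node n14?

1. n1.hot = 1  [1]
2. n2.lim = true  [terminal]
3. n5.live = -7  [-7]
4. n6.lab = true  [terminal]
5. n7.ok = true  [terminal]
6. n8.fin = true  [terminal]
7. n5.sig = 27  [A.live + 34]
8. n9.live = 30  [A₀.sig * -1 + 57]
9. n10.lim = true  [terminal]
10. n11.lim = true  [terminal]
11. n12.lim = true  [terminal]
12. n9.sig = 13  [A.live - 17]
13. n4.mk = 30  [A₀.sig + A₁.sig - 10]
14. n4.lab = true  [A₁.sig > 12]
15. n4.pre = false  [A₁.sig > 13]
16. n13.lim = true  [terminal]
17. n14.hot = -3  [B.mk - 33]
18. n15.lab = true  [terminal]
19. n16.off = true  [terminal]
20. n14.wid = "yv"  ["yv"]
21. n14.acc = 29  [C.hot + 32]
22. n3.tag = "qyv"  ["q" ++ C.wid]
23. n3.cnt = true  [true]
24. n17.lab = true  [terminal]
25. n1.wid = "kp"  ["kp"]
26. n1.acc = 9  [C.hot * -1 + 10]
27. n0.tag = "mkp"  ["m" ++ C.wid]
28. n0.cnt = true  [C.acc > 8]

-3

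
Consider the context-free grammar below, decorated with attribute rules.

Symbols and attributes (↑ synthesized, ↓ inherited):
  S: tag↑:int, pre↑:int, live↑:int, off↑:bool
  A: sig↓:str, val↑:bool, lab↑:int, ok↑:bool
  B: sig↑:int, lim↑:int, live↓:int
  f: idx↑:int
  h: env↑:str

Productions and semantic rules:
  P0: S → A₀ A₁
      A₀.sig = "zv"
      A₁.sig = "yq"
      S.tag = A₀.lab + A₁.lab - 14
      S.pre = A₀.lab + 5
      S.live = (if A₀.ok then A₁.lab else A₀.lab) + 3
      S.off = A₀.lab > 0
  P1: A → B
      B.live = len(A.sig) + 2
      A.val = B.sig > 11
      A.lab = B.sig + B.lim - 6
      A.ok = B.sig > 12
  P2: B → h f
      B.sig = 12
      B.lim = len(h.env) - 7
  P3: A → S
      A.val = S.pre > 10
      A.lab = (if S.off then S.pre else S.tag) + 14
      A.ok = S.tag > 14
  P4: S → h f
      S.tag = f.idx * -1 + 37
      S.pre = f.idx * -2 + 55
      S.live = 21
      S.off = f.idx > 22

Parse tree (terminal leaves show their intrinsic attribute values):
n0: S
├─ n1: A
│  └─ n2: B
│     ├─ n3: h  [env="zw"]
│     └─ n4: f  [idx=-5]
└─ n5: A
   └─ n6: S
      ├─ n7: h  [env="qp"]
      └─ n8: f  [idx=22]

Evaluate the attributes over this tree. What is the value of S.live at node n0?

4

1. n1.sig = "zv"  ["zv"]
2. n2.live = 4  [len(A.sig) + 2]
3. n3.env = "zw"  [terminal]
4. n4.idx = -5  [terminal]
5. n2.sig = 12  [12]
6. n2.lim = -5  [len(h.env) - 7]
7. n1.val = true  [B.sig > 11]
8. n1.lab = 1  [B.sig + B.lim - 6]
9. n1.ok = false  [B.sig > 12]
10. n5.sig = "yq"  ["yq"]
11. n7.env = "qp"  [terminal]
12. n8.idx = 22  [terminal]
13. n6.tag = 15  [f.idx * -1 + 37]
14. n6.pre = 11  [f.idx * -2 + 55]
15. n6.live = 21  [21]
16. n6.off = false  [f.idx > 22]
17. n5.val = true  [S.pre > 10]
18. n5.lab = 29  [(if S.off then S.pre else S.tag) + 14]
19. n5.ok = true  [S.tag > 14]
20. n0.tag = 16  [A₀.lab + A₁.lab - 14]
21. n0.pre = 6  [A₀.lab + 5]
22. n0.live = 4  [(if A₀.ok then A₁.lab else A₀.lab) + 3]
23. n0.off = true  [A₀.lab > 0]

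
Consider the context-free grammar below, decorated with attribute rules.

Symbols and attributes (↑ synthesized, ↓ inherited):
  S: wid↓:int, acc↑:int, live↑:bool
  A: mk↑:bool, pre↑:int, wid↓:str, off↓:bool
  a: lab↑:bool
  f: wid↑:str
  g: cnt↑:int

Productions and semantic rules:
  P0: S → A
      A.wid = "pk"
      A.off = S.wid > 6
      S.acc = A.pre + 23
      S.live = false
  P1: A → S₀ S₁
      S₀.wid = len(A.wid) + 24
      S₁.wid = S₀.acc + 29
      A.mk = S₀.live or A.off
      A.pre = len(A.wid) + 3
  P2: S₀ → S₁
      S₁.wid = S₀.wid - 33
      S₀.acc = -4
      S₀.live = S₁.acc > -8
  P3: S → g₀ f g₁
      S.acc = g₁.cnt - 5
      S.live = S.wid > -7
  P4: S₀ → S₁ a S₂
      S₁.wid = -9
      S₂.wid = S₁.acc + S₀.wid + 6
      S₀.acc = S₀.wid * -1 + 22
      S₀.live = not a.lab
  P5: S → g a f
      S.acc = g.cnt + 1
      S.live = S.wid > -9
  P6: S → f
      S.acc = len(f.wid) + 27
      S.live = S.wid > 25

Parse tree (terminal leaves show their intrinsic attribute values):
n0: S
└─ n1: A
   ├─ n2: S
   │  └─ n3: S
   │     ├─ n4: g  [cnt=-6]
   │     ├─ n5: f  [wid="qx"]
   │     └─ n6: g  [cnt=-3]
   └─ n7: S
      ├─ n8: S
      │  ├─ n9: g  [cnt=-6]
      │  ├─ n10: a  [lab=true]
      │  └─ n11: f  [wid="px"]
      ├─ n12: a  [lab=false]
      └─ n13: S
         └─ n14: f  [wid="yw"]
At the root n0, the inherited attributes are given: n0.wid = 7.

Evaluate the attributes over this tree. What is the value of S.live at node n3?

false

1. n0.wid = 7  [given at root]
2. n1.wid = "pk"  ["pk"]
3. n1.off = true  [S.wid > 6]
4. n2.wid = 26  [len(A.wid) + 24]
5. n3.wid = -7  [S₀.wid - 33]
6. n4.cnt = -6  [terminal]
7. n5.wid = "qx"  [terminal]
8. n6.cnt = -3  [terminal]
9. n3.acc = -8  [g₁.cnt - 5]
10. n3.live = false  [S.wid > -7]
11. n2.acc = -4  [-4]
12. n2.live = false  [S₁.acc > -8]
13. n7.wid = 25  [S₀.acc + 29]
14. n8.wid = -9  [-9]
15. n9.cnt = -6  [terminal]
16. n10.lab = true  [terminal]
17. n11.wid = "px"  [terminal]
18. n8.acc = -5  [g.cnt + 1]
19. n8.live = false  [S.wid > -9]
20. n12.lab = false  [terminal]
21. n13.wid = 26  [S₁.acc + S₀.wid + 6]
22. n14.wid = "yw"  [terminal]
23. n13.acc = 29  [len(f.wid) + 27]
24. n13.live = true  [S.wid > 25]
25. n7.acc = -3  [S₀.wid * -1 + 22]
26. n7.live = true  [not a.lab]
27. n1.mk = true  [S₀.live or A.off]
28. n1.pre = 5  [len(A.wid) + 3]
29. n0.acc = 28  [A.pre + 23]
30. n0.live = false  [false]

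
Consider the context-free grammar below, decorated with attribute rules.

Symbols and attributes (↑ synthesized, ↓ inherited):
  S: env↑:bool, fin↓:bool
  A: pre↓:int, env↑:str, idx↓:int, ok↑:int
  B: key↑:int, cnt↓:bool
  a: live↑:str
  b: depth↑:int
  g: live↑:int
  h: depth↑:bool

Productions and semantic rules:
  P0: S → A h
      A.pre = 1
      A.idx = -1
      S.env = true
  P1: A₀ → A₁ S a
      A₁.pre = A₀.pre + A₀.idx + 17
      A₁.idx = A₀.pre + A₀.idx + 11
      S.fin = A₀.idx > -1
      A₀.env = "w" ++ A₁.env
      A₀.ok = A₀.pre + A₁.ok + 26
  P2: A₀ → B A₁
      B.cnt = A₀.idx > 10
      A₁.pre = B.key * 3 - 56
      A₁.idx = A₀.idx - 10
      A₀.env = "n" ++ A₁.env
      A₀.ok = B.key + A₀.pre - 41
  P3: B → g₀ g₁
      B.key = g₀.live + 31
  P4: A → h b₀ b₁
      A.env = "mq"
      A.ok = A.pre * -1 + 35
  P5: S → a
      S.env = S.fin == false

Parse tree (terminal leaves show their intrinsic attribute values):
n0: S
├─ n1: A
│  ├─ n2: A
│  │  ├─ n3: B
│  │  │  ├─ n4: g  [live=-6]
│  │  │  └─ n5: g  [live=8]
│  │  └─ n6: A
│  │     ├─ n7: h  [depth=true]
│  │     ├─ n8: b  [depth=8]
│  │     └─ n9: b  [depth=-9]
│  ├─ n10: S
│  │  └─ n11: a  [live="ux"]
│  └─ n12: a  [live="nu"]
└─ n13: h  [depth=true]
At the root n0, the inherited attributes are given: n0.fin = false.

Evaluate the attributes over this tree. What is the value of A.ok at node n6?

1. n0.fin = false  [given at root]
2. n1.pre = 1  [1]
3. n1.idx = -1  [-1]
4. n2.pre = 17  [A₀.pre + A₀.idx + 17]
5. n2.idx = 11  [A₀.pre + A₀.idx + 11]
6. n3.cnt = true  [A₀.idx > 10]
7. n4.live = -6  [terminal]
8. n5.live = 8  [terminal]
9. n3.key = 25  [g₀.live + 31]
10. n6.pre = 19  [B.key * 3 - 56]
11. n6.idx = 1  [A₀.idx - 10]
12. n7.depth = true  [terminal]
13. n8.depth = 8  [terminal]
14. n9.depth = -9  [terminal]
15. n6.env = "mq"  ["mq"]
16. n6.ok = 16  [A.pre * -1 + 35]
17. n2.env = "nmq"  ["n" ++ A₁.env]
18. n2.ok = 1  [B.key + A₀.pre - 41]
19. n10.fin = false  [A₀.idx > -1]
20. n11.live = "ux"  [terminal]
21. n10.env = true  [S.fin == false]
22. n12.live = "nu"  [terminal]
23. n1.env = "wnmq"  ["w" ++ A₁.env]
24. n1.ok = 28  [A₀.pre + A₁.ok + 26]
25. n13.depth = true  [terminal]
26. n0.env = true  [true]

16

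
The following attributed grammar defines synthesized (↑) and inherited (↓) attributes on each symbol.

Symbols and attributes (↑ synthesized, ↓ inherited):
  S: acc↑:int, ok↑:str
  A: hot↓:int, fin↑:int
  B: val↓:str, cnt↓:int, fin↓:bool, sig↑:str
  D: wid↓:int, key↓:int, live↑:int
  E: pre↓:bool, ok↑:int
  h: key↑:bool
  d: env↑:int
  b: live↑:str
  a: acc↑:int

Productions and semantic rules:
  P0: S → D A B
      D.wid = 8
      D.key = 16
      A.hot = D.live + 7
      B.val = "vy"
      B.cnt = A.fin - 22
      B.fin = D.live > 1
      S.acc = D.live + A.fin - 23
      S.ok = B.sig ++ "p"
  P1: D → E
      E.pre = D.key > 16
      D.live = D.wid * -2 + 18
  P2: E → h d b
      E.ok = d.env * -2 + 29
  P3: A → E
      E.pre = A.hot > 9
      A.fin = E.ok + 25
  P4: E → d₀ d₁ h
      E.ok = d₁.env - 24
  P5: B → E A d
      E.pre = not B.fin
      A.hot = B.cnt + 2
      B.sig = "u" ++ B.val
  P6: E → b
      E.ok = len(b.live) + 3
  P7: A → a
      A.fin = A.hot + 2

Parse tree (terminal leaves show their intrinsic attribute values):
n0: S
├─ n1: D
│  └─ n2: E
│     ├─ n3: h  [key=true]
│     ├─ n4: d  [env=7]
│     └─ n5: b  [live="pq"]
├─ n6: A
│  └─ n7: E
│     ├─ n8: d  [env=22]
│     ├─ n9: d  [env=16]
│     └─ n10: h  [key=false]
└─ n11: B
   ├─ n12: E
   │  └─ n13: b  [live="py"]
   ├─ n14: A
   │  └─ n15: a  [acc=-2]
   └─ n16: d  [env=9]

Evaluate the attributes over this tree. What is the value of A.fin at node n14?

1. n1.wid = 8  [8]
2. n1.key = 16  [16]
3. n2.pre = false  [D.key > 16]
4. n3.key = true  [terminal]
5. n4.env = 7  [terminal]
6. n5.live = "pq"  [terminal]
7. n2.ok = 15  [d.env * -2 + 29]
8. n1.live = 2  [D.wid * -2 + 18]
9. n6.hot = 9  [D.live + 7]
10. n7.pre = false  [A.hot > 9]
11. n8.env = 22  [terminal]
12. n9.env = 16  [terminal]
13. n10.key = false  [terminal]
14. n7.ok = -8  [d₁.env - 24]
15. n6.fin = 17  [E.ok + 25]
16. n11.val = "vy"  ["vy"]
17. n11.cnt = -5  [A.fin - 22]
18. n11.fin = true  [D.live > 1]
19. n12.pre = false  [not B.fin]
20. n13.live = "py"  [terminal]
21. n12.ok = 5  [len(b.live) + 3]
22. n14.hot = -3  [B.cnt + 2]
23. n15.acc = -2  [terminal]
24. n14.fin = -1  [A.hot + 2]
25. n16.env = 9  [terminal]
26. n11.sig = "uvy"  ["u" ++ B.val]
27. n0.acc = -4  [D.live + A.fin - 23]
28. n0.ok = "uvyp"  [B.sig ++ "p"]

-1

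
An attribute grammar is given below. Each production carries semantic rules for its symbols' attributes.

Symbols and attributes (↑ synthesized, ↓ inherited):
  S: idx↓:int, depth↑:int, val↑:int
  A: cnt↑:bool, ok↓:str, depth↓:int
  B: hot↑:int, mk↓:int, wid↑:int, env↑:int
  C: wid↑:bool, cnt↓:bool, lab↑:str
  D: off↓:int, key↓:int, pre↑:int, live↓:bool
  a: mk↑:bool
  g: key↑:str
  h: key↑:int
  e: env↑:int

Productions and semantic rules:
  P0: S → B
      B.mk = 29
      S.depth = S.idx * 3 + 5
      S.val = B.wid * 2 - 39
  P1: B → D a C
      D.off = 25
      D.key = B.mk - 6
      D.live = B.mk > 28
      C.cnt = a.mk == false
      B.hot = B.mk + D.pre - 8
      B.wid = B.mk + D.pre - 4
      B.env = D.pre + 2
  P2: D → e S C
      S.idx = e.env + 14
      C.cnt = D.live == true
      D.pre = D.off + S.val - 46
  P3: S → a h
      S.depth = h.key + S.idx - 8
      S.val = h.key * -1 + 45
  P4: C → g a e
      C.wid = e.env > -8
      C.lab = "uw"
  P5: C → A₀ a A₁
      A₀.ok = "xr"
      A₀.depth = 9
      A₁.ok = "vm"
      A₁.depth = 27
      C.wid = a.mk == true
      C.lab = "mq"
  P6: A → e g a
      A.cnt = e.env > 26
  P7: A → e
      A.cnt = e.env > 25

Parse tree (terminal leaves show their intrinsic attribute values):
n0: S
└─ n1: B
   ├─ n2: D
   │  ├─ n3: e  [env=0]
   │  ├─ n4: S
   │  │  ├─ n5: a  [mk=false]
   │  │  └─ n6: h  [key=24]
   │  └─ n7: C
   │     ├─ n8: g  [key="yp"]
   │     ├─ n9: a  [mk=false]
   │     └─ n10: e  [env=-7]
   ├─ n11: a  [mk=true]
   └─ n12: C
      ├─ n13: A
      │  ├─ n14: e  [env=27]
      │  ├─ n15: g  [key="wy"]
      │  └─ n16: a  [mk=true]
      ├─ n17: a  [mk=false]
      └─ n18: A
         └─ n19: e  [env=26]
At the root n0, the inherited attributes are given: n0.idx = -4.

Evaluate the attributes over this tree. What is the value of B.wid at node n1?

1. n0.idx = -4  [given at root]
2. n1.mk = 29  [29]
3. n2.off = 25  [25]
4. n2.key = 23  [B.mk - 6]
5. n2.live = true  [B.mk > 28]
6. n3.env = 0  [terminal]
7. n4.idx = 14  [e.env + 14]
8. n5.mk = false  [terminal]
9. n6.key = 24  [terminal]
10. n4.depth = 30  [h.key + S.idx - 8]
11. n4.val = 21  [h.key * -1 + 45]
12. n7.cnt = true  [D.live == true]
13. n8.key = "yp"  [terminal]
14. n9.mk = false  [terminal]
15. n10.env = -7  [terminal]
16. n7.wid = true  [e.env > -8]
17. n7.lab = "uw"  ["uw"]
18. n2.pre = 0  [D.off + S.val - 46]
19. n11.mk = true  [terminal]
20. n12.cnt = false  [a.mk == false]
21. n13.ok = "xr"  ["xr"]
22. n13.depth = 9  [9]
23. n14.env = 27  [terminal]
24. n15.key = "wy"  [terminal]
25. n16.mk = true  [terminal]
26. n13.cnt = true  [e.env > 26]
27. n17.mk = false  [terminal]
28. n18.ok = "vm"  ["vm"]
29. n18.depth = 27  [27]
30. n19.env = 26  [terminal]
31. n18.cnt = true  [e.env > 25]
32. n12.wid = false  [a.mk == true]
33. n12.lab = "mq"  ["mq"]
34. n1.hot = 21  [B.mk + D.pre - 8]
35. n1.wid = 25  [B.mk + D.pre - 4]
36. n1.env = 2  [D.pre + 2]
37. n0.depth = -7  [S.idx * 3 + 5]
38. n0.val = 11  [B.wid * 2 - 39]

25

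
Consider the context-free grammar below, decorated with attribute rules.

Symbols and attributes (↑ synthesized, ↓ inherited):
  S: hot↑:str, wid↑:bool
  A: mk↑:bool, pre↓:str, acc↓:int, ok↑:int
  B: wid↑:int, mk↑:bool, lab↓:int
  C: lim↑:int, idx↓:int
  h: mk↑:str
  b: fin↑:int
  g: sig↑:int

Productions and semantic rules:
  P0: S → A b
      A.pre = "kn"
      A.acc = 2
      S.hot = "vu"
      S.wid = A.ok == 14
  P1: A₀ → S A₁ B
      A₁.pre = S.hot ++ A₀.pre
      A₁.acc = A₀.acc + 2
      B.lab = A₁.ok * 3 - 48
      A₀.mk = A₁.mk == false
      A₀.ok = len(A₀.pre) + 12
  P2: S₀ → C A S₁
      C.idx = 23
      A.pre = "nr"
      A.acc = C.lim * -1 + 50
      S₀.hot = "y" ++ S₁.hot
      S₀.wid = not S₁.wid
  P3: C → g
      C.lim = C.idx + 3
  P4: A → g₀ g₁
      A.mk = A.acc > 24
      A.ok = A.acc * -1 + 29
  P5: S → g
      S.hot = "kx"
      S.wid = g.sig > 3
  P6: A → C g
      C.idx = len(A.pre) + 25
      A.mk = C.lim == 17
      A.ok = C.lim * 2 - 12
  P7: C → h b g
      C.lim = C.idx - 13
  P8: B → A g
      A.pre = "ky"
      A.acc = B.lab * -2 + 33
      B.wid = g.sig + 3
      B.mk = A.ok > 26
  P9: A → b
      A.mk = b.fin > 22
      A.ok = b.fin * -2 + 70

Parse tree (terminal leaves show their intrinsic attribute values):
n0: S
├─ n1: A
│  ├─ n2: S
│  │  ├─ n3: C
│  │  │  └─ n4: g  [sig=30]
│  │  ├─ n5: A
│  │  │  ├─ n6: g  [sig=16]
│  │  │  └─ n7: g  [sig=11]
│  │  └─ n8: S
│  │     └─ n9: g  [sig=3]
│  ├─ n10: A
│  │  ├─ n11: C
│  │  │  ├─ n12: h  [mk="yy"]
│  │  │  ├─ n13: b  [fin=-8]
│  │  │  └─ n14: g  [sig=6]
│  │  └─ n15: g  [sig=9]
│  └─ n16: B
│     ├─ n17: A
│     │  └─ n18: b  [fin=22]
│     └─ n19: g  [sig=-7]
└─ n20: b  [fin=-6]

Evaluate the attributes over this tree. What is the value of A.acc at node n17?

1. n1.pre = "kn"  ["kn"]
2. n1.acc = 2  [2]
3. n3.idx = 23  [23]
4. n4.sig = 30  [terminal]
5. n3.lim = 26  [C.idx + 3]
6. n5.pre = "nr"  ["nr"]
7. n5.acc = 24  [C.lim * -1 + 50]
8. n6.sig = 16  [terminal]
9. n7.sig = 11  [terminal]
10. n5.mk = false  [A.acc > 24]
11. n5.ok = 5  [A.acc * -1 + 29]
12. n9.sig = 3  [terminal]
13. n8.hot = "kx"  ["kx"]
14. n8.wid = false  [g.sig > 3]
15. n2.hot = "ykx"  ["y" ++ S₁.hot]
16. n2.wid = true  [not S₁.wid]
17. n10.pre = "ykxkn"  [S.hot ++ A₀.pre]
18. n10.acc = 4  [A₀.acc + 2]
19. n11.idx = 30  [len(A.pre) + 25]
20. n12.mk = "yy"  [terminal]
21. n13.fin = -8  [terminal]
22. n14.sig = 6  [terminal]
23. n11.lim = 17  [C.idx - 13]
24. n15.sig = 9  [terminal]
25. n10.mk = true  [C.lim == 17]
26. n10.ok = 22  [C.lim * 2 - 12]
27. n16.lab = 18  [A₁.ok * 3 - 48]
28. n17.pre = "ky"  ["ky"]
29. n17.acc = -3  [B.lab * -2 + 33]
30. n18.fin = 22  [terminal]
31. n17.mk = false  [b.fin > 22]
32. n17.ok = 26  [b.fin * -2 + 70]
33. n19.sig = -7  [terminal]
34. n16.wid = -4  [g.sig + 3]
35. n16.mk = false  [A.ok > 26]
36. n1.mk = false  [A₁.mk == false]
37. n1.ok = 14  [len(A₀.pre) + 12]
38. n20.fin = -6  [terminal]
39. n0.hot = "vu"  ["vu"]
40. n0.wid = true  [A.ok == 14]

-3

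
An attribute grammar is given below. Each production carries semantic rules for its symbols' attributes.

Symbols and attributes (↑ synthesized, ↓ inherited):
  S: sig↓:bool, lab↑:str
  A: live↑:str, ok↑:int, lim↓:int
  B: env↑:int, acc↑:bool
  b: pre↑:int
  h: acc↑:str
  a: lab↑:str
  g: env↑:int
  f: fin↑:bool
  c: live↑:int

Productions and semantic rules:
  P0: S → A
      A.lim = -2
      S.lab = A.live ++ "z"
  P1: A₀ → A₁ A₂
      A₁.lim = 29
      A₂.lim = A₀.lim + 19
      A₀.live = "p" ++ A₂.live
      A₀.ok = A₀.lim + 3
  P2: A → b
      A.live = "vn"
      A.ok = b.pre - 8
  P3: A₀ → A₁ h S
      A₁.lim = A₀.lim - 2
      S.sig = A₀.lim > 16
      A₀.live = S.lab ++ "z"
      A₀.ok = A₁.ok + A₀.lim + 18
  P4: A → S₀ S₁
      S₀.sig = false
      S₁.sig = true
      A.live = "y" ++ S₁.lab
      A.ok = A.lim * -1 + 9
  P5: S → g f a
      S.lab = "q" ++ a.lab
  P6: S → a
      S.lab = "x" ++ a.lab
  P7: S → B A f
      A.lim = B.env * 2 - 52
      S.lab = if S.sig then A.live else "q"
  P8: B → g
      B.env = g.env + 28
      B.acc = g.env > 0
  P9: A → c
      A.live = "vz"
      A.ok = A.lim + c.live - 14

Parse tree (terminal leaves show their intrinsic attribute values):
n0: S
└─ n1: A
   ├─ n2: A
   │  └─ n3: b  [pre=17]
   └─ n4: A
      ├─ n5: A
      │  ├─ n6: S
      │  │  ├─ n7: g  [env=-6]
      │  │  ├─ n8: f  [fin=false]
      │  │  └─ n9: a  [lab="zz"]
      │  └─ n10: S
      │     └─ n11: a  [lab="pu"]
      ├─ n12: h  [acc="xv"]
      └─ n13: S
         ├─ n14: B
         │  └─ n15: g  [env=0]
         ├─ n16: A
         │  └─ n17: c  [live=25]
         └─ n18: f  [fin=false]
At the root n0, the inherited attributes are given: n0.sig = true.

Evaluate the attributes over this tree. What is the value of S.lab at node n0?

"pvzzz"

1. n0.sig = true  [given at root]
2. n1.lim = -2  [-2]
3. n2.lim = 29  [29]
4. n3.pre = 17  [terminal]
5. n2.live = "vn"  ["vn"]
6. n2.ok = 9  [b.pre - 8]
7. n4.lim = 17  [A₀.lim + 19]
8. n5.lim = 15  [A₀.lim - 2]
9. n6.sig = false  [false]
10. n7.env = -6  [terminal]
11. n8.fin = false  [terminal]
12. n9.lab = "zz"  [terminal]
13. n6.lab = "qzz"  ["q" ++ a.lab]
14. n10.sig = true  [true]
15. n11.lab = "pu"  [terminal]
16. n10.lab = "xpu"  ["x" ++ a.lab]
17. n5.live = "yxpu"  ["y" ++ S₁.lab]
18. n5.ok = -6  [A.lim * -1 + 9]
19. n12.acc = "xv"  [terminal]
20. n13.sig = true  [A₀.lim > 16]
21. n15.env = 0  [terminal]
22. n14.env = 28  [g.env + 28]
23. n14.acc = false  [g.env > 0]
24. n16.lim = 4  [B.env * 2 - 52]
25. n17.live = 25  [terminal]
26. n16.live = "vz"  ["vz"]
27. n16.ok = 15  [A.lim + c.live - 14]
28. n18.fin = false  [terminal]
29. n13.lab = "vz"  [if S.sig then A.live else "q"]
30. n4.live = "vzz"  [S.lab ++ "z"]
31. n4.ok = 29  [A₁.ok + A₀.lim + 18]
32. n1.live = "pvzz"  ["p" ++ A₂.live]
33. n1.ok = 1  [A₀.lim + 3]
34. n0.lab = "pvzzz"  [A.live ++ "z"]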